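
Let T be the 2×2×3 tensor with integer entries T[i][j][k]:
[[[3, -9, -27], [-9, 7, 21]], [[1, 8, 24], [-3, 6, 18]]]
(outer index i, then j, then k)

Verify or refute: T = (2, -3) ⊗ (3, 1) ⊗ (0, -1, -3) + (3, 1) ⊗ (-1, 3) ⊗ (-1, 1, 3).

Reconstruct entrywise from the claimed factors. For example, T[1,1,2] = 18 and Σₗ aₗ[1]bₗ[1]cₗ[2] = (-3)·(1)·(-3) + (1)·(3)·(3) = 18; checking all 12 entries, every one matches. The claim holds.

Yes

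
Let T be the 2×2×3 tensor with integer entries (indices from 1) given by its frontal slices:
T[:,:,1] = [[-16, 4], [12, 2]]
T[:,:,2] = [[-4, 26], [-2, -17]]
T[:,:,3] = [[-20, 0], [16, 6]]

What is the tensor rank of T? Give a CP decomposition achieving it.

rank(T) = 2

Lower bound: the mode-3 unfolding of T (rows indexed by k, columns by (i,j) = (1,1), (1,2), (2,1), (2,2)) is [[-16, 4, 12, 2], [-4, 26, -2, -17], [-20, 0, 16, 6]].
There the 2×2 minor on rows k ∈ {1, 2}, columns (i,j) ∈ {(1,1), (1,2)} is det [[-16, 4], [-4, 26]] = -400 ≠ 0, so this unfolding has rank ≥ 2; CP rank is at least every unfolding rank, so rank(T) ≥ 2. (This is only a lower bound: in general the CP rank may exceed every unfolding rank, so we still need to exhibit 2 rank-1 terms summing to T.)
Upper bound — finding two terms. Write S_k = T[:,:,k] for the frontal slices: S₁ = [[-16, 4], [12, 2]], S₂ = [[-4, 26], [-2, -17]], S₃ = [[-20, 0], [16, 6]].
If T = a₁ ∘ b₁ ∘ c₁ + a₂ ∘ b₂ ∘ c₂ then each S_k = c₁[k]·a₁b₁ᵀ + c₂[k]·a₂b₂ᵀ. S₁ and S₂ are linearly independent, so a₁b₁ᵀ and a₂b₂ᵀ must span the same plane of matrices: they are the rank-1 matrices of the form x·S₁ + y·S₂.
det(x·S₁ + y·S₂) is −80·x² − 40·xy + 120·y² = (-40)·(2·x + 3·y)(x − y), vanishing at (x:y) = (3:-2) and (1:1).
M₁ = 3·S₁ − 2·S₂ = [[-40, -40], [40, 40]] = (-40)·[1, -1][1, 1]ᵀ and M₂ = S₁ + S₂ = [[-20, 30], [10, -15]] = (-5)·[2, -1][2, -3]ᵀ, so take a₁ = [1, -1], b₁ = [1, 1], a₂ = [2, -1], b₂ = [2, -3].
Each slice is an integer combination of E₁ = a₁b₁ᵀ and E₂ = a₂b₂ᵀ: S₁ = −8·E₁ − 2·E₂, S₂ = 8·E₁ − 3·E₂, S₃ = −12·E₁ − 2·E₂; reading off coefficients, c₁ = [-8, 8, -12] and c₂ = [-2, -3, -2].
Hence T = [1, -1] ∘ [1, 1] ∘ [-8, 8, -12] + [2, -1] ∘ [2, -3] ∘ [-2, -3, -2], so rank(T) ≤ 2.
These bounds meet, so rank(T) = 2.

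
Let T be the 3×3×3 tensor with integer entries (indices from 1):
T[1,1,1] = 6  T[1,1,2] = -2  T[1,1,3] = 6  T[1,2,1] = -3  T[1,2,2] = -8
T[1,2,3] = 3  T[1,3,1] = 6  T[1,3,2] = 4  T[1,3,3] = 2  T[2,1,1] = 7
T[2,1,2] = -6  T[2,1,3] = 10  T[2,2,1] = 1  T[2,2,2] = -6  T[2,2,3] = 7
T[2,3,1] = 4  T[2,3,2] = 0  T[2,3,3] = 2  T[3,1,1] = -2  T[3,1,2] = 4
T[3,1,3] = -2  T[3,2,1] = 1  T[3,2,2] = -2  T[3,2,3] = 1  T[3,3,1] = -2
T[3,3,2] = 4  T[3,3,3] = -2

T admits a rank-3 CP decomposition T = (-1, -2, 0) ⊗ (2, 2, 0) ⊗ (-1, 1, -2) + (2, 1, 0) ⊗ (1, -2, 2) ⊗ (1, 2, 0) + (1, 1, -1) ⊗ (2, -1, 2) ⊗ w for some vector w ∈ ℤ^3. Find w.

w = (1, -2, 1)

Subtract the known terms from T to get the rank-1 residual R = (1, 1, -1) ⊗ (2, -1, 2) ⊗ w, so R[i,j,k] = a[i]·b[j]·w[k]. Pick indices with nonzero a[1]·b[1] = (1)·(2) = 2. Only the fibre through (1,1,·) is needed: R[1,1,:] = T[1,1,:] − Σₗ aₗ[1]bₗ[1]cₗ = [6, -2, 6] − (-1)·(2)·(-1, 1, -2) − (2)·(1)·(1, 2, 0) = [2, -4, 2]. Then w[k] = R[1,1,k] / 2 for each k, giving w = [2, -4, 2] / 2 = (1, -2, 1).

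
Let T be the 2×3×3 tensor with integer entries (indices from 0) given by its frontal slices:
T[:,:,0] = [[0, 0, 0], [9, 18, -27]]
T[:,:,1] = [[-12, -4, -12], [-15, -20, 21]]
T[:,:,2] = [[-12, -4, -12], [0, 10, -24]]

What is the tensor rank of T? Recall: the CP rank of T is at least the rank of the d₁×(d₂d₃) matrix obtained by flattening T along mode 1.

2

Lower bound: in the mode-3 unfolding of T (rows indexed by k, columns by (i,j)) the 2×2 minor on rows k ∈ {0, 1}, columns (i,j) ∈ {(0,0), (1,0)} is det [[0, 9], [-12, -15]] = 108 ≠ 0, so that unfolding has rank ≥ 2 and hence rank(T) ≥ 2 (CP rank is at least every unfolding rank, though it can be larger).
Upper bound: with S_k = T[:,:,k], the two rank-1 terms a₁b₁ᵀ, a₂b₂ᵀ are the rank-1 members of the pencil x·S₀ + y·S₁.
The 2×2 minor of x·S₀ + y·S₁ on rows {0,1}, columns {0,1} is −180·xy + 180·y² = (-180)·(x − y)(y), vanishing at (x:y) = (1:1) and (1:0).
M₁ = S₀ + S₁ = [[-12, -4, -12], [-6, -2, -6]] = (-2)·[2, 1][3, 1, 3]ᵀ and M₂ = S₀ = [[0, 0, 0], [9, 18, -27]] = 9·[0, 1][1, 2, -3]ᵀ, so take a₁ = [2, 1], b₁ = [3, 1, 3], a₂ = [0, 1], b₂ = [1, 2, -3].
Each slice is an integer combination of E₁ = a₁b₁ᵀ and E₂ = a₂b₂ᵀ: S₀ = 9·E₂, S₁ = −2·E₁ − 9·E₂, S₂ = −2·E₁ + 6·E₂; reading off coefficients, c₁ = [0, -2, -2] and c₂ = [9, -9, 6].
Hence T = [2, 1] ⊗ [3, 1, 3] ⊗ [0, -2, -2] + [0, 1] ⊗ [1, 2, -3] ⊗ [9, -9, 6], so rank(T) ≤ 2.
These bounds meet, so rank(T) = 2.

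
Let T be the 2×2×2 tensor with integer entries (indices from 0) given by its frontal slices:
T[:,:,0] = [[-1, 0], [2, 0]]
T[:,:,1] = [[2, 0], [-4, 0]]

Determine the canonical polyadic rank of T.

Lower bound: T ≠ 0 (e.g. T[0,0,0] = -1), so rank(T) ≥ 1.
Upper bound: if T = a ⊗ b ⊗ c then every fibre of T is a multiple of the corresponding factor, so read the factors off the fibres through the nonzero entry T[0,0,0] = -1.
The mode-1 fibre T[:,0,0] = [-1, 2] gives a = [1, -2] (primitive direction); the mode-2 fibre T[0,:,0] = [-1, 0] gives b = [1, 0]; then c[k] = T[0,0,k] / (a[0]·b[0]) = [-1, 2] / 1 = [-1, 2].
Expanding [1, -2] ⊗ [1, 0] ⊗ [-1, 2] reproduces all 8 entries of T, so T = [1, -2] ⊗ [1, 0] ⊗ [-1, 2] and rank(T) ≤ 1.
These bounds meet, so rank(T) = 1.

1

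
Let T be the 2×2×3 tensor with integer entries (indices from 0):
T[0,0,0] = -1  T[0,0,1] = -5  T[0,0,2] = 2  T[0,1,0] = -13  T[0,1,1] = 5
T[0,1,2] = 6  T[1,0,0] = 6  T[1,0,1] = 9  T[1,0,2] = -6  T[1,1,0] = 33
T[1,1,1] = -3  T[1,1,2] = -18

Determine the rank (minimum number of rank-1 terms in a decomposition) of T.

2

Lower bound: the mode-1 unfolding of T (rows indexed by i, columns by (j,k) = (0,0), (0,1), (0,2), (1,0), (1,1), (1,2)) is [[-1, -5, 2, -13, 5, 6], [6, 9, -6, 33, -3, -18]].
There the 2×2 minor on rows i ∈ {0, 1}, columns (j,k) ∈ {(0,0), (0,1)} is det [[-1, -5], [6, 9]] = 21 ≠ 0, so this unfolding has rank ≥ 2; CP rank is at least every unfolding rank, so rank(T) ≥ 2. (Flattening ranks never certify an upper bound on CP rank; for that we must actually write T with 2 rank-1 terms.)
Upper bound — finding two terms. Write S_k = T[:,:,k] for the frontal slices: S₀ = [[-1, -13], [6, 33]], S₁ = [[-5, 5], [9, -3]], S₂ = [[2, 6], [-6, -18]].
If T = a₁ ∘ b₁ ∘ c₁ + a₂ ∘ b₂ ∘ c₂ then each S_k = c₁[k]·a₁b₁ᵀ + c₂[k]·a₂b₂ᵀ. S₀ and S₁ are linearly independent, so a₁b₁ᵀ and a₂b₂ᵀ must span the same plane of matrices: they are the rank-1 matrices of the form x·S₀ + y·S₁.
det(x·S₀ + y·S₁) is 45·x² − 75·xy − 30·y² = 15·(x − 2·y)(3·x + y), vanishing at (x:y) = (2:1) and (1:-3).
M₁ = 2·S₀ + S₁ = [[-7, -21], [21, 63]] = (-7)·[1, -3][1, 3]ᵀ and M₂ = S₀ − 3·S₁ = [[14, -28], [-21, 42]] = 7·[2, -3][1, -2]ᵀ, so take a₁ = [1, -3], b₁ = [1, 3], a₂ = [2, -3], b₂ = [1, -2].
Each slice is an integer combination of E₁ = a₁b₁ᵀ and E₂ = a₂b₂ᵀ: S₀ = −3·E₁ + E₂, S₁ = −E₁ − 2·E₂, S₂ = 2·E₁; reading off coefficients, c₁ = [-3, -1, 2] and c₂ = [1, -2, 0].
Hence T = [1, -3] ∘ [1, 3] ∘ [-3, -1, 2] + [2, -3] ∘ [1, -2] ∘ [1, -2, 0], so rank(T) ≤ 2.
These bounds meet, so rank(T) = 2.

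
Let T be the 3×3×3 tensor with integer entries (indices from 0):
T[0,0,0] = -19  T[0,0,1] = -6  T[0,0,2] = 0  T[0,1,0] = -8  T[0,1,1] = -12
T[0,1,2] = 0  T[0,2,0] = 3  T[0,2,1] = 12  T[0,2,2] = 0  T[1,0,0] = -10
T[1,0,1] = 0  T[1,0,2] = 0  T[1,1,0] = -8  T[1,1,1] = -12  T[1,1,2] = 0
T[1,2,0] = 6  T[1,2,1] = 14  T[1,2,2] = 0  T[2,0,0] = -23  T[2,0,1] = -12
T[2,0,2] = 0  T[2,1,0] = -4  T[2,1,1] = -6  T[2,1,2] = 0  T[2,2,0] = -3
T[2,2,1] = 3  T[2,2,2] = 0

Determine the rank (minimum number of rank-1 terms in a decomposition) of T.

2

Lower bound: the mode-1 unfolding of T (rows indexed by i, columns by (j,k) = (0,0), (0,1), (0,2), (1,0), (1,1), (1,2), (2,0), (2,1), (2,2)) is [[-19, -6, 0, -8, -12, 0, 3, 12, 0], [-10, 0, 0, -8, -12, 0, 6, 14, 0], [-23, -12, 0, -4, -6, 0, -3, 3, 0]].
There the 2×2 minor on rows i ∈ {0, 1}, columns (j,k) ∈ {(0,0), (0,1)} is det [[-19, -6], [-10, 0]] = -60 ≠ 0, so this unfolding has rank ≥ 2; CP rank is at least every unfolding rank, so rank(T) ≥ 2. (Unfolding ranks only ever bound the CP rank from below — rank(T) can be strictly larger than all of them — so the matching upper bound has to come from an explicit 2-term decomposition.)
Upper bound — finding two terms. Write S_k = T[:,:,k] for the frontal slices: S₀ = [[-19, -8, 3], [-10, -8, 6], [-23, -4, -3]], S₁ = [[-6, -12, 12], [0, -12, 14], [-12, -6, 3]], S₂ = [[0, 0, 0], [0, 0, 0], [0, 0, 0]].
If T = a₁ ∘ b₁ ∘ c₁ + a₂ ∘ b₂ ∘ c₂ then each S_k = c₁[k]·a₁b₁ᵀ + c₂[k]·a₂b₂ᵀ. S₀ and S₁ are linearly independent, so a₁b₁ᵀ and a₂b₂ᵀ must span the same plane of matrices: they are the rank-1 matrices of the form x·S₀ + y·S₁.
The 2×2 minor of x·S₀ + y·S₁ on rows {0,1}, columns {0,1} is 72·x² + 156·xy + 72·y² = 12·(2·x + 3·y)(3·x + 2·y), vanishing at (x:y) = (3:-2) and (2:-3).
M₁ = 3·S₀ − 2·S₁ = [[-45, 0, -15], [-30, 0, -10], [-45, 0, -15]] = (-5)·[3, 2, 3][3, 0, 1]ᵀ and M₂ = 2·S₀ − 3·S₁ = [[-20, 20, -30], [-20, 20, -30], [-10, 10, -15]] = (-5)·[2, 2, 1][2, -2, 3]ᵀ, so take a₁ = [3, 2, 3], b₁ = [3, 0, 1], a₂ = [2, 2, 1], b₂ = [2, -2, 3].
Each slice is an integer combination of E₁ = a₁b₁ᵀ and E₂ = a₂b₂ᵀ: S₀ = −3·E₁ + 2·E₂, S₁ = −2·E₁ + 3·E₂, S₂ = 0; reading off coefficients, c₁ = [-3, -2, 0] and c₂ = [2, 3, 0].
Hence T = [3, 2, 3] ∘ [3, 0, 1] ∘ [-3, -2, 0] + [2, 2, 1] ∘ [2, -2, 3] ∘ [2, 3, 0], so rank(T) ≤ 2.
These bounds meet, so rank(T) = 2.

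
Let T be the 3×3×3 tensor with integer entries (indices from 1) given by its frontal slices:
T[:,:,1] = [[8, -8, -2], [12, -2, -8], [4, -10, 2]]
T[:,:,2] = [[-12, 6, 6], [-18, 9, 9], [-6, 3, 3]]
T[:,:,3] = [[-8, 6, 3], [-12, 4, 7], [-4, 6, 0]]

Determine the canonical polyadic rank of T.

2

Lower bound: the mode-1 unfolding of T (rows indexed by i, columns by (j,k) = (1,1), (1,2), (1,3), (2,1), (2,2), (2,3), (3,1), (3,2), (3,3)) is [[8, -12, -8, -8, 6, 6, -2, 6, 3], [12, -18, -12, -2, 9, 4, -8, 9, 7], [4, -6, -4, -10, 3, 6, 2, 3, 0]].
There the 2×2 minor on rows i ∈ {1, 2}, columns (j,k) ∈ {(1,1), (2,1)} is det [[8, -8], [12, -2]] = 80 ≠ 0, so this unfolding has rank ≥ 2; CP rank is at least every unfolding rank, so rank(T) ≥ 2. (Flattening ranks never certify an upper bound on CP rank; for that we must actually write T with 2 rank-1 terms.)
Upper bound — finding two terms. Write S_k = T[:,:,k] for the frontal slices: S₁ = [[8, -8, -2], [12, -2, -8], [4, -10, 2]], S₂ = [[-12, 6, 6], [-18, 9, 9], [-6, 3, 3]], S₃ = [[-8, 6, 3], [-12, 4, 7], [-4, 6, 0]].
If T = a₁ ⊗ b₁ ⊗ c₁ + a₂ ⊗ b₂ ⊗ c₂ then each S_k = c₁[k]·a₁b₁ᵀ + c₂[k]·a₂b₂ᵀ. S₁ and S₂ are linearly independent, so a₁b₁ᵀ and a₂b₂ᵀ must span the same plane of matrices: they are the rank-1 matrices of the form x·S₁ + y·S₂.
The 2×2 minor of x·S₁ + y·S₂ on rows {1,2}, columns {1,2} is 80·x² − 120·xy = 40·(2·x − 3·y)(x), vanishing at (x:y) = (3:2) and (0:1).
M₁ = 3·S₁ + 2·S₂ = [[0, -12, 6], [0, 12, -6], [0, -24, 12]] = (-6)·[1, -1, 2][0, 2, -1]ᵀ and M₂ = S₂ = [[-12, 6, 6], [-18, 9, 9], [-6, 3, 3]] = (-3)·[2, 3, 1][2, -1, -1]ᵀ, so take a₁ = [1, -1, 2], b₁ = [0, 2, -1], a₂ = [2, 3, 1], b₂ = [2, -1, -1].
Each slice is an integer combination of E₁ = a₁b₁ᵀ and E₂ = a₂b₂ᵀ: S₁ = −2·E₁ + 2·E₂, S₂ = −3·E₂, S₃ = E₁ − 2·E₂; reading off coefficients, c₁ = [-2, 0, 1] and c₂ = [2, -3, -2].
Hence T = [1, -1, 2] ⊗ [0, 2, -1] ⊗ [-2, 0, 1] + [2, 3, 1] ⊗ [2, -1, -1] ⊗ [2, -3, -2], so rank(T) ≤ 2.
These bounds meet, so rank(T) = 2.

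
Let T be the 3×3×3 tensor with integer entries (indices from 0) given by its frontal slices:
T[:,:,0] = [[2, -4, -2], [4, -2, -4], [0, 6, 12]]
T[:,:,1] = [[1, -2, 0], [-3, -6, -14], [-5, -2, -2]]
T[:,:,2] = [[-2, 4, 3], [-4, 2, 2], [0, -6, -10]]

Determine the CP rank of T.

3

Lower bound: the mode-2 unfolding of T (rows indexed by j, columns by (i,k) = (0,0), (0,1), (0,2), (1,0), (1,1), (1,2), (2,0), (2,1), (2,2)) is [[2, 1, -2, 4, -3, -4, 0, -5, 0], [-4, -2, 4, -2, -6, 2, 6, -2, -6], [-2, 0, 3, -4, -14, 2, 12, -2, -10]].
There the 3×3 minor on rows j ∈ {0, 1, 2}, columns (i,k) ∈ {(0,0), (0,1), (1,0)} is det [[2, 1, 4], [-4, -2, -2], [-2, 0, -4]] = -12 ≠ 0, so this unfolding has rank ≥ 3; CP rank is at least every unfolding rank, so rank(T) ≥ 3. (This is only a lower bound: in general the CP rank may exceed every unfolding rank, so we still need to exhibit 3 rank-1 terms summing to T.)
Upper bound: T is a sum of 3 rank-1 terms, T = [0, 1, 1] ⊗ [1, 1, 2] ⊗ [2, -4, -2] + [1, -2, 2] ⊗ [0, 0, 1] ⊗ [2, 2, -1] + [1, 1, -1] ⊗ [1, -2, -2] ⊗ [2, 1, -2] (written with every a and b primitive with positive leading entry and the scale carried by c; CP decompositions are not unique, and this one is verified by expanding entrywise), so rank(T) ≤ 3.
These bounds meet, so rank(T) = 3.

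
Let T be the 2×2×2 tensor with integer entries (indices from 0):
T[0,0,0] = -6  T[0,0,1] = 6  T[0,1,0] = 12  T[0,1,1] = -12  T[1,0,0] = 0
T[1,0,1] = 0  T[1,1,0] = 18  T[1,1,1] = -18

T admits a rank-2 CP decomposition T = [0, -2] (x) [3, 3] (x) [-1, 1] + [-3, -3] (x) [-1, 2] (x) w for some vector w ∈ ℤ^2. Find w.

Subtract the known terms from T to get the rank-1 residual R = [-3, -3] (x) [-1, 2] (x) w, so R[i,j,k] = a[i]·b[j]·w[k]. Pick indices with nonzero a[0]·b[0] = (-3)·(-1) = 3. Only the fibre through (0,0,·) is needed: R[0,0,:] = T[0,0,:] − Σₗ aₗ[0]bₗ[0]cₗ = [-6, 6] − (0)·(3)·[-1, 1] = [-6, 6]. Then w[k] = R[0,0,k] / 3 for each k, giving w = [-6, 6] / 3 = [-2, 2].

w = [-2, 2]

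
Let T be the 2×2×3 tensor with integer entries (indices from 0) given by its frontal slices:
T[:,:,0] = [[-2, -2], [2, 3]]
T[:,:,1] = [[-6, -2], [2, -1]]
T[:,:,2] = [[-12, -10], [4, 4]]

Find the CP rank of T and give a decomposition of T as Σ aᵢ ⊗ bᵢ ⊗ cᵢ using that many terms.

rank(T) = 3

Lower bound: the mode-3 unfolding of T (rows indexed by k, columns by (i,j) = (0,0), (0,1), (1,0), (1,1)) is [[-2, -2, 2, 3], [-6, -2, 2, -1], [-12, -10, 4, 4]].
There the 3×3 minor on rows k ∈ {0, 1, 2}, columns (i,j) ∈ {(0,0), (0,1), (1,0)} is det [[-2, -2, 2], [-6, -2, 2], [-12, -10, 4]] = 48 ≠ 0, so this unfolding has rank ≥ 3; CP rank is at least every unfolding rank, so rank(T) ≥ 3. (Unfolding ranks only ever bound the CP rank from below — rank(T) can be strictly larger than all of them — so the matching upper bound has to come from an explicit 3-term decomposition.)
Upper bound: T is a sum of 3 rank-1 terms, T = [1, -1] ⊗ [0, 1] ⊗ [-2, 2, -2] + [1, 0] ⊗ [1, 1] ⊗ [2, -2, -4] + [2, -1] ⊗ [2, 1] ⊗ [-1, -1, -2] (written with every a and b primitive with positive leading entry and the scale carried by c; CP decompositions are not unique, and this one is verified by expanding entrywise), so rank(T) ≤ 3.
These bounds meet, so rank(T) = 3.
Check entry T[0,0,2] = -12: (1)·(0)·(-2) + (1)·(1)·(-4) + (2)·(2)·(-2) = -12.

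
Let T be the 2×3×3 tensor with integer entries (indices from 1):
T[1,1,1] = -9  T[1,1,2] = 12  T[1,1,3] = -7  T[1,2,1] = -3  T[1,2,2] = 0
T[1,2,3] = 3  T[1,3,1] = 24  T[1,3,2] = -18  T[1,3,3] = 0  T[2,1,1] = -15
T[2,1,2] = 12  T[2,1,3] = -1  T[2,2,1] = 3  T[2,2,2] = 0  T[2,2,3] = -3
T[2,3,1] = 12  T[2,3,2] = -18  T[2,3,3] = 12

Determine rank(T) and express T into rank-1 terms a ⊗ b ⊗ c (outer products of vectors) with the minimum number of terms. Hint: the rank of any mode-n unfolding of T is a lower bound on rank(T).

rank(T) = 2

Lower bound: the mode-3 unfolding of T (rows indexed by k, columns by (i,j) = (1,1), (1,2), (1,3), (2,1), (2,2), (2,3)) is [[-9, -3, 24, -15, 3, 12], [12, 0, -18, 12, 0, -18], [-7, 3, 0, -1, -3, 12]].
There the 2×2 minor on rows k ∈ {1, 2}, columns (i,j) ∈ {(1,1), (1,2)} is det [[-9, -3], [12, 0]] = 36 ≠ 0, so this unfolding has rank ≥ 2; CP rank is at least every unfolding rank, so rank(T) ≥ 2. (This is only a lower bound: in general the CP rank may exceed every unfolding rank, so we still need to exhibit 2 rank-1 terms summing to T.)
Upper bound — finding two terms. Write S_k = T[:,:,k] for the frontal slices: S₁ = [[-9, -3, 24], [-15, 3, 12]], S₂ = [[12, 0, -18], [12, 0, -18]], S₃ = [[-7, 3, 0], [-1, -3, 12]].
If T = a₁ ⊗ b₁ ⊗ c₁ + a₂ ⊗ b₂ ⊗ c₂ then each S_k = c₁[k]·a₁b₁ᵀ + c₂[k]·a₂b₂ᵀ. S₁ and S₂ are linearly independent, so a₁b₁ᵀ and a₂b₂ᵀ must span the same plane of matrices: they are the rank-1 matrices of the form x·S₁ + y·S₂.
The 2×2 minor of x·S₁ + y·S₂ on rows {1,2}, columns {1,2} is −72·x² + 72·xy = (-72)·(x − y)(x), vanishing at (x:y) = (1:1) and (0:1).
M₁ = S₁ + S₂ = [[3, -3, 6], [-3, 3, -6]] = 3·[1, -1][1, -1, 2]ᵀ and M₂ = S₂ = [[12, 0, -18], [12, 0, -18]] = 6·[1, 1][2, 0, -3]ᵀ, so take a₁ = [1, -1], b₁ = [1, -1, 2], a₂ = [1, 1], b₂ = [2, 0, -3].
Each slice is an integer combination of E₁ = a₁b₁ᵀ and E₂ = a₂b₂ᵀ: S₁ = 3·E₁ − 6·E₂, S₂ = 6·E₂, S₃ = −3·E₁ − 2·E₂; reading off coefficients, c₁ = [3, 0, -3] and c₂ = [-6, 6, -2].
Hence T = [1, -1] ⊗ [1, -1, 2] ⊗ [3, 0, -3] + [1, 1] ⊗ [2, 0, -3] ⊗ [-6, 6, -2], so rank(T) ≤ 2.
These bounds meet, so rank(T) = 2.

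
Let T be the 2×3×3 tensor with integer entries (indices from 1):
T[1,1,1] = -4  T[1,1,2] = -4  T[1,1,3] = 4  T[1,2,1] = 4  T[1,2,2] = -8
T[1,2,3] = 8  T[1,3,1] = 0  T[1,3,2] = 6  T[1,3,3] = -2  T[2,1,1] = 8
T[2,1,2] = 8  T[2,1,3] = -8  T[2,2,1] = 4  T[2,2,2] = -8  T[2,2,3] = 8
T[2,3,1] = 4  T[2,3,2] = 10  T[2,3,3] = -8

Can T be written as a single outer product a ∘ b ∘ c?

The mode-2 unfolding of T (rows indexed by j, columns by (i,k) = (1,1), (1,2), (1,3), (2,1), (2,2), (2,3)) is [[-4, -4, 4, 8, 8, -8], [4, -8, 8, 4, -8, 8], [0, 6, -2, 4, 10, -8]].
There the 3×3 minor on rows j ∈ {1, 2, 3}, columns (i,k) ∈ {(1,1), (1,2), (1,3)} is det [[-4, -4, 4], [4, -8, 8], [0, 6, -2]] = 192 ≠ 0, so this unfolding has rank ≥ 3; CP rank is at least every unfolding rank, so rank(T) ≥ 3.
In particular rank(T) ≥ 3 > 1, so T is not rank-1.

No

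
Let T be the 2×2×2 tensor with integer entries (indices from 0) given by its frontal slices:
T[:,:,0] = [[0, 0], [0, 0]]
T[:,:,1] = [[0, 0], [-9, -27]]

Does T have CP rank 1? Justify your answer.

Yes

If T = a ⊗ b ⊗ c then every fibre of T is a multiple of the corresponding factor, so read the factors off the fibres through the nonzero entry T[1,0,1] = -9.
The mode-1 fibre T[:,0,1] = [0, -9] gives a = [0, 1] (primitive direction); the mode-2 fibre T[1,:,1] = [-9, -27] gives b = [1, 3]; then c[k] = T[1,0,k] / (a[1]·b[0]) = [0, -9] / 1 = [0, -9].
Expanding [0, 1] ⊗ [1, 3] ⊗ [0, -9] reproduces all 8 entries of T, so T = [0, 1] ⊗ [1, 3] ⊗ [0, -9] and rank(T) ≤ 1.
Equivalently every frontal slice T[:,:,k] is c[k] times the rank-1 matrix [0, 1] ⊗ [1, 3]. So T has rank 1 (it is nonzero).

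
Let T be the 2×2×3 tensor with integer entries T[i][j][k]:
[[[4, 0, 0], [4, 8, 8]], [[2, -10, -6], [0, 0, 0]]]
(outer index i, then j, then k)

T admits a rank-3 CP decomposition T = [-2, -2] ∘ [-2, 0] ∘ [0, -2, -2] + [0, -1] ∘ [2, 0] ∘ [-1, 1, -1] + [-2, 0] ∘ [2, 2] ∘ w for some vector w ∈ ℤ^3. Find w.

w = [-1, -2, -2]

Subtract the known terms from T to get the rank-1 residual R = [-2, 0] ∘ [2, 2] ∘ w, so R[i,j,k] = a[i]·b[j]·w[k]. Pick indices with nonzero a[0]·b[0] = (-2)·(2) = -4. Only the fibre through (0,0,·) is needed: R[0,0,:] = T[0,0,:] − Σₗ aₗ[0]bₗ[0]cₗ = [4, 0, 0] − (-2)·(-2)·[0, -2, -2] − (0)·(2)·[-1, 1, -1] = [4, 8, 8]. Then w[k] = R[0,0,k] / -4 for each k, giving w = [4, 8, 8] / -4 = [-1, -2, -2].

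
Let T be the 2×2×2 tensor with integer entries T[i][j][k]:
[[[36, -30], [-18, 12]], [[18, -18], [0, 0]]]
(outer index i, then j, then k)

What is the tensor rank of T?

Lower bound: in the mode-3 unfolding of T (rows indexed by k, columns by (i,j)) the 2×2 minor on rows k ∈ {0, 1}, columns (i,j) ∈ {(0,0), (0,1)} is det [[36, -18], [-30, 12]] = -108 ≠ 0, so that unfolding has rank ≥ 2 and hence rank(T) ≥ 2 (CP rank is at least every unfolding rank, though it can be larger).
Upper bound: with S_k = T[:,:,k], the two rank-1 terms a₁b₁ᵀ, a₂b₂ᵀ are the rank-1 members of the pencil x·S₀ + y·S₁.
det(x·S₀ + y·S₁) is 324·x² − 540·xy + 216·y² = 108·(3·x − 2·y)(x − y), vanishing at (x:y) = (2:3) and (1:1).
M₁ = 2·S₀ + 3·S₁ = [[-18, 0], [-18, 0]] = (-18)·[1, 1][1, 0]ᵀ and M₂ = S₀ + S₁ = [[6, -6], [0, 0]] = 6·[1, 0][1, -1]ᵀ, so take a₁ = [1, 1], b₁ = [1, 0], a₂ = [1, 0], b₂ = [1, -1].
Each slice is an integer combination of E₁ = a₁b₁ᵀ and E₂ = a₂b₂ᵀ: S₀ = 18·E₁ + 18·E₂, S₁ = −18·E₁ − 12·E₂; reading off coefficients, c₁ = [18, -18] and c₂ = [18, -12].
Hence T = [1, 1] ⊗ [1, 0] ⊗ [18, -18] + [1, 0] ⊗ [1, -1] ⊗ [18, -12], so rank(T) ≤ 2.
These bounds meet, so rank(T) = 2.

2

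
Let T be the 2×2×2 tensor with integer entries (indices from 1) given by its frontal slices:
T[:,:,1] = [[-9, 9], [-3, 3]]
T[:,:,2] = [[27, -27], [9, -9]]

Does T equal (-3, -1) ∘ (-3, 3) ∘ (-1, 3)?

Reconstruct entrywise from the claimed factors. For example, T[1,1,1] = -9 and Σₗ aₗ[1]bₗ[1]cₗ[1] = (-3)·(-3)·(-1) = -9; checking all 8 entries, every one matches. The claim holds.

Yes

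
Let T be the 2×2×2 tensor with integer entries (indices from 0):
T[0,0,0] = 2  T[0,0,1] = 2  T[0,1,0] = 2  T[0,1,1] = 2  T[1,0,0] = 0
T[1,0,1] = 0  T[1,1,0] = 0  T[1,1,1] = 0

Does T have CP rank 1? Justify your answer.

Yes

The mode-1 fibre T[:,0,0] = [2, 0] gives a = [1, 0] (primitive direction); the mode-2 fibre T[0,:,0] = [2, 2] gives b = [1, 1]; then c[k] = T[0,0,k] / (a[0]·b[0]) = [2, 2] / 1 = [2, 2].
Expanding [1, 0] (x) [1, 1] (x) [2, 2] reproduces all 8 entries of T, so T = [1, 0] (x) [1, 1] (x) [2, 2] and rank(T) ≤ 1.
Equivalently every frontal slice T[:,:,k] is c[k] times the rank-1 matrix [1, 0] (x) [1, 1]. So T has rank 1 (it is nonzero).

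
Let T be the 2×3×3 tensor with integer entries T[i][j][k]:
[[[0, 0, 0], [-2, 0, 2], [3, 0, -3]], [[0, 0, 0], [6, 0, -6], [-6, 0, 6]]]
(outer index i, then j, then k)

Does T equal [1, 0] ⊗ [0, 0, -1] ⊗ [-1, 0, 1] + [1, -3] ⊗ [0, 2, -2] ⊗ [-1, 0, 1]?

Reconstruct entrywise from the claimed factors. For example, T[1,0,2] = 0 and Σₗ aₗ[1]bₗ[0]cₗ[2] = (0)·(0)·(1) + (-3)·(0)·(1) = 0; checking all 18 entries, every one matches. The claim holds.

Yes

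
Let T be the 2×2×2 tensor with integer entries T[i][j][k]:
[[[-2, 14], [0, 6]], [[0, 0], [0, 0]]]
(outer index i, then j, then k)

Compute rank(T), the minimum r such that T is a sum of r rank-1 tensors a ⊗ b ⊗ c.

Lower bound: in the mode-3 unfolding of T (rows indexed by k, columns by (i,j)) the 2×2 minor on rows k ∈ {0, 1}, columns (i,j) ∈ {(0,0), (0,1)} is det [[-2, 0], [14, 6]] = -12 ≠ 0, so that unfolding has rank ≥ 2 and hence rank(T) ≥ 2 (CP rank is at least every unfolding rank, though it can be larger).
Upper bound: T[i,:,:] = a[i]·M for every slice, with a = [1, 0] and M = [[-2, 14], [0, 6]] (rows j, columns k).
Splitting M by its rows (j = 0, 1), M = [1, 0][-2, 14]ᵀ + [0, 1][0, 6]ᵀ.
Hence T = [1, 0] ⊗ [1, 0] ⊗ [-2, 14] + [1, 0] ⊗ [0, 1] ⊗ [0, 6], so rank(T) ≤ 2.
These bounds meet, so rank(T) = 2.

2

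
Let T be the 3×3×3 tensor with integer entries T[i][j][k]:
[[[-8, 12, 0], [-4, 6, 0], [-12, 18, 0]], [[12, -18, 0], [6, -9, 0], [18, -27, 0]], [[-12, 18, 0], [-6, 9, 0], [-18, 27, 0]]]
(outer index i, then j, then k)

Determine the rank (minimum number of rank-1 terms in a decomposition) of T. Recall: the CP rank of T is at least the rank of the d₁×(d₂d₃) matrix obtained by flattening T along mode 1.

1

Lower bound: T ≠ 0 (e.g. T[0,0,0] = -8), so rank(T) ≥ 1.
Upper bound: if T = a (x) b (x) c then every fibre of T is a multiple of the corresponding factor, so read the factors off the fibres through the nonzero entry T[0,0,0] = -8.
The mode-1 fibre T[:,0,0] = [-8, 12, -12] gives a = (2, -3, 3) (primitive direction); the mode-2 fibre T[0,:,0] = [-8, -4, -12] gives b = (2, 1, 3); then c[k] = T[0,0,k] / (a[0]·b[0]) = [-8, 12, 0] / 4 = (-2, 3, 0).
Expanding (2, -3, 3) (x) (2, 1, 3) (x) (-2, 3, 0) reproduces all 27 entries of T, so T = (2, -3, 3) (x) (2, 1, 3) (x) (-2, 3, 0) and rank(T) ≤ 1.
These bounds meet, so rank(T) = 1.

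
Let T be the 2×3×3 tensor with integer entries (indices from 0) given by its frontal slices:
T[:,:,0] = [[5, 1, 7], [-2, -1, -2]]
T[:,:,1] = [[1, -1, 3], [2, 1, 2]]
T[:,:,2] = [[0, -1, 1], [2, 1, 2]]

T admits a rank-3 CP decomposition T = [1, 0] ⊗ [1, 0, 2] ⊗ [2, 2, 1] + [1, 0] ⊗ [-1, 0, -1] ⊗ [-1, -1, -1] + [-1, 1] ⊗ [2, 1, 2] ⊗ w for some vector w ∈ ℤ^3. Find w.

Subtract the known terms from T to get the rank-1 residual R = [-1, 1] ⊗ [2, 1, 2] ⊗ w, so R[i,j,k] = a[i]·b[j]·w[k]. Pick indices with nonzero a[0]·b[0] = (-1)·(2) = -2. Only the fibre through (0,0,·) is needed: R[0,0,:] = T[0,0,:] − Σₗ aₗ[0]bₗ[0]cₗ = [5, 1, 0] − (1)·(1)·[2, 2, 1] − (1)·(-1)·[-1, -1, -1] = [2, -2, -2]. Then w[k] = R[0,0,k] / -2 for each k, giving w = [2, -2, -2] / -2 = [-1, 1, 1].

w = [-1, 1, 1]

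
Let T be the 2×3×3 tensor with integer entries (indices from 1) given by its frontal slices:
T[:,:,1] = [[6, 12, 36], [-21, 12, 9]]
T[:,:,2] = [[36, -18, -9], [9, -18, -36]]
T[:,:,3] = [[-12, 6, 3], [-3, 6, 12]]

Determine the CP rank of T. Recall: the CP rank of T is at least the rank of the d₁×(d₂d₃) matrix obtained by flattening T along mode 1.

2

Lower bound: the mode-3 unfolding of T (rows indexed by k, columns by (i,j) = (1,1), (1,2), (1,3), (2,1), (2,2), (2,3)) is [[6, 12, 36, -21, 12, 9], [36, -18, -9, 9, -18, -36], [-12, 6, 3, -3, 6, 12]].
There the 2×2 minor on rows k ∈ {1, 2}, columns (i,j) ∈ {(1,1), (1,2)} is det [[6, 12], [36, -18]] = -540 ≠ 0, so this unfolding has rank ≥ 2; CP rank is at least every unfolding rank, so rank(T) ≥ 2. (Flattening ranks never certify an upper bound on CP rank; for that we must actually write T with 2 rank-1 terms.)
Upper bound — finding two terms. Write S_k = T[:,:,k] for the frontal slices: S₁ = [[6, 12, 36], [-21, 12, 9]], S₂ = [[36, -18, -9], [9, -18, -36]], S₃ = [[-12, 6, 3], [-3, 6, 12]].
If T = a₁ ⊗ b₁ ⊗ c₁ + a₂ ⊗ b₂ ⊗ c₂ then each S_k = c₁[k]·a₁b₁ᵀ + c₂[k]·a₂b₂ᵀ. S₁ and S₂ are linearly independent, so a₁b₁ᵀ and a₂b₂ᵀ must span the same plane of matrices: they are the rank-1 matrices of the form x·S₁ + y·S₂.
The 2×2 minor of x·S₁ + y·S₂ on rows {1,2}, columns {1,2} is 324·x² − 162·xy − 486·y² = 162·(2·x − 3·y)(x + y), vanishing at (x:y) = (3:2) and (1:-1).
M₁ = 3·S₁ + 2·S₂ = [[90, 0, 90], [-45, 0, -45]] = 45·[2, -1][1, 0, 1]ᵀ and M₂ = S₁ − S₂ = [[-30, 30, 45], [-30, 30, 45]] = (-15)·[1, 1][2, -2, -3]ᵀ, so take a₁ = [2, -1], b₁ = [1, 0, 1], a₂ = [1, 1], b₂ = [2, -2, -3].
Each slice is an integer combination of E₁ = a₁b₁ᵀ and E₂ = a₂b₂ᵀ: S₁ = 9·E₁ − 6·E₂, S₂ = 9·E₁ + 9·E₂, S₃ = −3·E₁ − 3·E₂; reading off coefficients, c₁ = [9, 9, -3] and c₂ = [-6, 9, -3].
Hence T = [2, -1] ⊗ [1, 0, 1] ⊗ [9, 9, -3] + [1, 1] ⊗ [2, -2, -3] ⊗ [-6, 9, -3], so rank(T) ≤ 2.
These bounds meet, so rank(T) = 2.
Check entry T[2,1,2] = 9: (-1)·(1)·(9) + (1)·(2)·(9) = 9.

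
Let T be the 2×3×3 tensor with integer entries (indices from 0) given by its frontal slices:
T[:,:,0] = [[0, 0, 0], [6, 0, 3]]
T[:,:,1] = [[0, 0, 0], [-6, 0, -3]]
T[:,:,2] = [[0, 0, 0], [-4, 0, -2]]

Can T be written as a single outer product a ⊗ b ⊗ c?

If T = a ⊗ b ⊗ c then every fibre of T is a multiple of the corresponding factor, so read the factors off the fibres through the nonzero entry T[1,0,0] = 6.
The mode-1 fibre T[:,0,0] = [0, 6] gives a = [0, 1] (primitive direction); the mode-2 fibre T[1,:,0] = [6, 0, 3] gives b = [2, 0, 1]; then c[k] = T[1,0,k] / (a[1]·b[0]) = [6, -6, -4] / 2 = [3, -3, -2].
Expanding [0, 1] ⊗ [2, 0, 1] ⊗ [3, -3, -2] reproduces all 18 entries of T, so T = [0, 1] ⊗ [2, 0, 1] ⊗ [3, -3, -2] and rank(T) ≤ 1.
Equivalently every frontal slice T[:,:,k] is c[k] times the rank-1 matrix [0, 1] ⊗ [2, 0, 1]. So T has rank 1 (it is nonzero).

Yes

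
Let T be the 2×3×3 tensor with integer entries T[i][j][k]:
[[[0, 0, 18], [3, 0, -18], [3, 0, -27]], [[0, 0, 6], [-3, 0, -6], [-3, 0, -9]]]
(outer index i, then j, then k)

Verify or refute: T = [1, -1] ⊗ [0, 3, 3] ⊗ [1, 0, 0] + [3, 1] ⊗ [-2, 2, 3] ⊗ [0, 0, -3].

Reconstruct entrywise from the claimed factors. For example, T[1,2,1] = 0 and Σₗ aₗ[1]bₗ[2]cₗ[1] = (-1)·(3)·(0) + (1)·(3)·(0) = 0; checking all 18 entries, every one matches. The claim holds.

Yes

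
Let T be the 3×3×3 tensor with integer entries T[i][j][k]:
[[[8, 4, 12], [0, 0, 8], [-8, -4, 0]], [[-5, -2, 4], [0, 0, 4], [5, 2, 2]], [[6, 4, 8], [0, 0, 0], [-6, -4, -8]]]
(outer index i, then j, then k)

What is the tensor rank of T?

3

Lower bound: the mode-1 unfolding of T (rows indexed by i, columns by (j,k) = (0,0), (0,1), (0,2), (1,0), (1,1), (1,2), (2,0), (2,1), (2,2)) is [[8, 4, 12, 0, 0, 8, -8, -4, 0], [-5, -2, 4, 0, 0, 4, 5, 2, 2], [6, 4, 8, 0, 0, 0, -6, -4, -8]].
There the 3×3 minor on rows i ∈ {0, 1, 2}, columns (j,k) ∈ {(0,0), (0,1), (0,2)} is det [[8, 4, 12], [-5, -2, 4], [6, 4, 8]] = -96 ≠ 0, so this unfolding has rank ≥ 3; CP rank is at least every unfolding rank, so rank(T) ≥ 3. (Unfolding ranks only ever bound the CP rank from below — rank(T) can be strictly larger than all of them — so the matching upper bound has to come from an explicit 3-term decomposition.)
Upper bound: T is a sum of 3 rank-1 terms, T = [0, 1, 2] ⊗ [1, 0, -1] ⊗ [-1, 0, 2] + [2, -1, 2] ⊗ [1, 0, -1] ⊗ [4, 2, 2] + [2, 1, 0] ⊗ [2, 2, 1] ⊗ [0, 0, 2] (one valid choice — decompositions are not unique — normalised so each a, b is primitive with positive first nonzero entry; check it by expanding all entries), so rank(T) ≤ 3.
These bounds meet, so rank(T) = 3.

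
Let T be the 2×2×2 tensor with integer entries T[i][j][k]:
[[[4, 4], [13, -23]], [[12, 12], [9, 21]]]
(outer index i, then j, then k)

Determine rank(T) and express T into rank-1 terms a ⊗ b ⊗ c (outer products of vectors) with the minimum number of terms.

Lower bound: in the mode-3 unfolding of T (rows indexed by k, columns by (i,j)) the 2×2 minor on rows k ∈ {0, 1}, columns (i,j) ∈ {(0,0), (0,1)} is det [[4, 13], [4, -23]] = -144 ≠ 0, so that unfolding has rank ≥ 2 and hence rank(T) ≥ 2 (CP rank is at least every unfolding rank, though it can be larger).
Upper bound: with S_k = T[:,:,k], the two rank-1 terms a₁b₁ᵀ, a₂b₂ᵀ are the rank-1 members of the pencil x·S₀ + y·S₁.
det(x·S₀ + y·S₁) is −120·x² + 240·xy + 360·y² = (-120)·(x − 3·y)(x + y), vanishing at (x:y) = (3:1) and (1:-1).
M₁ = 3·S₀ + S₁ = [[16, 16], [48, 48]] = 16·[1, 3][1, 1]ᵀ and M₂ = S₀ − S₁ = [[0, 36], [0, -12]] = 12·[3, -1][0, 1]ᵀ, so take a₁ = [1, 3], b₁ = [1, 1], a₂ = [3, -1], b₂ = [0, 1].
Each slice is an integer combination of E₁ = a₁b₁ᵀ and E₂ = a₂b₂ᵀ: S₀ = 4·E₁ + 3·E₂, S₁ = 4·E₁ − 9·E₂; reading off coefficients, c₁ = [4, 4] and c₂ = [3, -9].
Hence T = [1, 3] ⊗ [1, 1] ⊗ [4, 4] + [3, -1] ⊗ [0, 1] ⊗ [3, -9], so rank(T) ≤ 2.
These bounds meet, so rank(T) = 2.

rank(T) = 2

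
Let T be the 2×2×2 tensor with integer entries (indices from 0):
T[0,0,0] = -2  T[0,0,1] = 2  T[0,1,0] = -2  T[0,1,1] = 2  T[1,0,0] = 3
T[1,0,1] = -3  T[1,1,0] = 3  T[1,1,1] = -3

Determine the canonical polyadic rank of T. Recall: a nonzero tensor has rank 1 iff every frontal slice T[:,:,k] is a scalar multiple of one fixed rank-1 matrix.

Lower bound: T ≠ 0 (e.g. T[0,0,0] = -2), so rank(T) ≥ 1.
Upper bound: the mode-1 fibre T[:,0,0] = [-2, 3] gives a = (2, -3) (primitive direction); the mode-2 fibre T[0,:,0] = [-2, -2] gives b = (1, 1); then c[k] = T[0,0,k] / (a[0]·b[0]) = [-2, 2] / 2 = (-1, 1).
Expanding (2, -3) ⊗ (1, 1) ⊗ (-1, 1) reproduces all 8 entries of T, so T = (2, -3) ⊗ (1, 1) ⊗ (-1, 1) and rank(T) ≤ 1.
These bounds meet, so rank(T) = 1.

1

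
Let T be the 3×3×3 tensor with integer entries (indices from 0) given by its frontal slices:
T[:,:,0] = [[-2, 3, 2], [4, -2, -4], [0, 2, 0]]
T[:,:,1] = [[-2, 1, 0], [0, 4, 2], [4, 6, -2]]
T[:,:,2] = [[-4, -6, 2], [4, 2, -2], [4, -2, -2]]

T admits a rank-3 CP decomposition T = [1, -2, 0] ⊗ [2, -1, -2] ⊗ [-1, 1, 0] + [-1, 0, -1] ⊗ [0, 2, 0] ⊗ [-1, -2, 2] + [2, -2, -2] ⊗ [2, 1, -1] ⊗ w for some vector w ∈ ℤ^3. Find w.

Subtract the known terms from T to get the rank-1 residual R = [2, -2, -2] ⊗ [2, 1, -1] ⊗ w, so R[i,j,k] = a[i]·b[j]·w[k]. Pick indices with nonzero a[0]·b[0] = (2)·(2) = 4. Only the fibre through (0,0,·) is needed: R[0,0,:] = T[0,0,:] − Σₗ aₗ[0]bₗ[0]cₗ = [-2, -2, -4] − (1)·(2)·[-1, 1, 0] − (-1)·(0)·[-1, -2, 2] = [0, -4, -4]. Then w[k] = R[0,0,k] / 4 for each k, giving w = [0, -4, -4] / 4 = [0, -1, -1].

w = [0, -1, -1]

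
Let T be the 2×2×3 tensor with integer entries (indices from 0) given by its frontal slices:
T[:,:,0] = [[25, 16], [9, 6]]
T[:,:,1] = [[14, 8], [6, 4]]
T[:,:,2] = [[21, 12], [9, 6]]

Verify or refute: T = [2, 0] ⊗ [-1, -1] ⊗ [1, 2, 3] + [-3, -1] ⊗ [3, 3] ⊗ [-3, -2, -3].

Reconstruct entry (0,1,0) from the claimed factors: Σₗ aₗ[0]bₗ[1]cₗ[0] = (2)·(-1)·(1) + (-3)·(3)·(-3) = 25, but T[0,1,0] = 16. The claim is false.

No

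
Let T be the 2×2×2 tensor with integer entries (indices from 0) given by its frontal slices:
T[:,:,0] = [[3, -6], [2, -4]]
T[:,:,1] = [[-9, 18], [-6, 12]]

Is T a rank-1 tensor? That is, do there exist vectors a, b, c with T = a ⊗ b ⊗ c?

Yes

If T = a ⊗ b ⊗ c then every fibre of T is a multiple of the corresponding factor, so read the factors off the fibres through the nonzero entry T[0,0,0] = 3.
The mode-1 fibre T[:,0,0] = [3, 2] gives a = [3, 2] (primitive direction); the mode-2 fibre T[0,:,0] = [3, -6] gives b = [1, -2]; then c[k] = T[0,0,k] / (a[0]·b[0]) = [3, -9] / 3 = [1, -3].
Expanding [3, 2] ⊗ [1, -2] ⊗ [1, -3] reproduces all 8 entries of T, so T = [3, 2] ⊗ [1, -2] ⊗ [1, -3] and rank(T) ≤ 1.
Equivalently every frontal slice T[:,:,k] is c[k] times the rank-1 matrix [3, 2] ⊗ [1, -2]. So T has rank 1 (it is nonzero).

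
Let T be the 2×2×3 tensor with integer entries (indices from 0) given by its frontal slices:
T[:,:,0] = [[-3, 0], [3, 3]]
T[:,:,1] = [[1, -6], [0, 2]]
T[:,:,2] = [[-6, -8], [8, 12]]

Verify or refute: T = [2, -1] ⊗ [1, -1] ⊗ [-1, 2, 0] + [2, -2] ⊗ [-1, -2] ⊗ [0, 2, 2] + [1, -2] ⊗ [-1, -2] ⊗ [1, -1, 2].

No

Reconstruct entry (0,1,1) from the claimed factors: Σₗ aₗ[0]bₗ[1]cₗ[1] = (2)·(-1)·(2) + (2)·(-2)·(2) + (1)·(-2)·(-1) = -10, but T[0,1,1] = -6. The claim is false.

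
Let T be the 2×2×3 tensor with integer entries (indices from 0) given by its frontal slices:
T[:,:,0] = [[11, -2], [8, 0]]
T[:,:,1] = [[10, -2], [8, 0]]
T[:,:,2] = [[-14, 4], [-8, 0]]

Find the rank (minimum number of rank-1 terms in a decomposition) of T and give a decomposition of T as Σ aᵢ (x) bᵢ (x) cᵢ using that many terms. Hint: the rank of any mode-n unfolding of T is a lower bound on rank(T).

Lower bound: in the mode-3 unfolding of T (rows indexed by k, columns by (i,j)) the 3×3 minor on rows k ∈ {0, 1, 2}, columns (i,j) ∈ {(0,0), (0,1), (1,0)} is det [[11, -2, 8], [10, -2, 8], [-14, 4, -8]] = -16 ≠ 0, so that unfolding has rank ≥ 3 and hence rank(T) ≥ 3 (CP rank is at least every unfolding rank, though it can be larger).
Upper bound: T is a sum of 3 rank-1 terms, T = [1, 0] (x) [1, -1] (x) [2, 2, -4] + [1, 0] (x) [1, 0] (x) [1, 0, -2] + [1, 1] (x) [1, 0] (x) [8, 8, -8] (one valid choice — decompositions are not unique — normalised so each a, b is primitive with positive first nonzero entry; check it by expanding all entries), so rank(T) ≤ 3.
These bounds meet, so rank(T) = 3.

rank(T) = 3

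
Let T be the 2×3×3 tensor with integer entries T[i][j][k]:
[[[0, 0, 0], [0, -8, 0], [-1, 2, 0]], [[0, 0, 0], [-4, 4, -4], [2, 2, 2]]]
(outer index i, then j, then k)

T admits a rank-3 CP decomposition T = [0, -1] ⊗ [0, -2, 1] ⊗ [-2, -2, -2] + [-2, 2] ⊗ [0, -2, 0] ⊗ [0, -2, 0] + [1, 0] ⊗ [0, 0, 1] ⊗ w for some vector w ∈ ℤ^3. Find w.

Subtract the known terms from T to get the rank-1 residual R = [1, 0] ⊗ [0, 0, 1] ⊗ w, so R[i,j,k] = a[i]·b[j]·w[k]. Pick indices with nonzero a[0]·b[2] = (1)·(1) = 1. Only the fibre through (0,2,·) is needed: R[0,2,:] = T[0,2,:] − Σₗ aₗ[0]bₗ[2]cₗ = [-1, 2, 0] − (0)·(1)·[-2, -2, -2] − (-2)·(0)·[0, -2, 0] = [-1, 2, 0]. Then w[k] = R[0,2,k] / 1 for each k, giving w = [-1, 2, 0] / 1 = [-1, 2, 0].

w = [-1, 2, 0]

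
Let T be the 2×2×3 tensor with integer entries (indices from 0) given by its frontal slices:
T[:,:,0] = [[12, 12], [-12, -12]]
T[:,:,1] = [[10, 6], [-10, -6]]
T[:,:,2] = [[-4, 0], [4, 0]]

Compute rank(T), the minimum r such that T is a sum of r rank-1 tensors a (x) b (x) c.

2

Lower bound: the mode-2 unfolding of T (rows indexed by j, columns by (i,k) = (0,0), (0,1), (0,2), (1,0), (1,1), (1,2)) is [[12, 10, -4, -12, -10, 4], [12, 6, 0, -12, -6, 0]].
There the 2×2 minor on rows j ∈ {0, 1}, columns (i,k) ∈ {(0,0), (0,1)} is det [[12, 10], [12, 6]] = -48 ≠ 0, so this unfolding has rank ≥ 2; CP rank is at least every unfolding rank, so rank(T) ≥ 2. (Unfolding ranks only ever bound the CP rank from below — rank(T) can be strictly larger than all of them — so the matching upper bound has to come from an explicit 2-term decomposition.)
Upper bound — finding two terms. Every mode-1 slice of T is a multiple of one matrix: T[i,:,:] = a[i]·M with a = [1, -1] and M = [[12, 10, -4], [12, 6, 0]] (rows indexed by j, columns by k). So it suffices to write M as a sum of two rank-1 matrices.
Splitting M by its rows (j = 0, 1), M = [1, 0][12, 10, -4]ᵀ + [0, 1][12, 6, 0]ᵀ.
Hence T = [1, -1] (x) [1, 0] (x) [12, 10, -4] + [1, -1] (x) [0, 1] (x) [12, 6, 0], so rank(T) ≤ 2.
These bounds meet, so rank(T) = 2.
Check entry T[1,0,0] = -12: (-1)·(1)·(12) + (-1)·(0)·(12) = -12.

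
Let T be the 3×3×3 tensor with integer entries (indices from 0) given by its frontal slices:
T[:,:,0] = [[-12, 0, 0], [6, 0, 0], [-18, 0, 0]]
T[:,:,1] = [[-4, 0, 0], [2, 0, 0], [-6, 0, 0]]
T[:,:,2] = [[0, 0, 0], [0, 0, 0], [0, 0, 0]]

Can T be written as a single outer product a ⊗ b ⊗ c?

If T = a ⊗ b ⊗ c then every fibre of T is a multiple of the corresponding factor, so read the factors off the fibres through the nonzero entry T[0,0,0] = -12.
The mode-1 fibre T[:,0,0] = [-12, 6, -18] gives a = [2, -1, 3] (primitive direction); the mode-2 fibre T[0,:,0] = [-12, 0, 0] gives b = [1, 0, 0]; then c[k] = T[0,0,k] / (a[0]·b[0]) = [-12, -4, 0] / 2 = [-6, -2, 0].
Expanding [2, -1, 3] ⊗ [1, 0, 0] ⊗ [-6, -2, 0] reproduces all 27 entries of T, so T = [2, -1, 3] ⊗ [1, 0, 0] ⊗ [-6, -2, 0] and rank(T) ≤ 1.
Equivalently every frontal slice T[:,:,k] is c[k] times the rank-1 matrix [2, -1, 3] ⊗ [1, 0, 0]. So T has rank 1 (it is nonzero).

Yes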